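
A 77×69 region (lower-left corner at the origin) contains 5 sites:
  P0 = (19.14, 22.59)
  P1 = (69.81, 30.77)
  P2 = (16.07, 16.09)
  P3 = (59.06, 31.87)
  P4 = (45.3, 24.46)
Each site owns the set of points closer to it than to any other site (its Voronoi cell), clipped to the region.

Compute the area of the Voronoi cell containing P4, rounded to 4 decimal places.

Area of P4's cell: 1167.5741

1. box [0,77]×[0,69]: [(0, 0) (77, 0) (77, 69) (0, 69)]
2. ⊥bis P4·P0 via (32.22,23.525): [(33.9016, 0) (77, 0) (77, 69) (28.9693, 69)]  |A|=3143.9524
3. ⊥bis P4·P1 via (57.555,27.615): [(33.9016, 0) (64.6644, 0) (46.9006, 69) (28.9693, 69)]  |A|=1679.9439
4. ⊥bis P4·P2 via (30.685,20.275): [(33.0403, 12.0498) (36.4907, 0) (64.6644, 0) (46.9006, 69) (28.9693, 69)]  |A|=1664.3448
5. ⊥bis P4·P3 via (52.18,28.165): [(33.0403, 12.0498) (36.4907, 0) (64.6644, 0) (62.2069, 9.5455) (30.1896, 69) (28.9693, 69)]  |A|=1167.5741
6. canonical 6-gon: [(33.0403, 12.0498) (36.4907, 0) (64.6644, 0) (62.2069, 9.5455) (30.1896, 69) (28.9693, 69)]
7. shoelace: 1167.5741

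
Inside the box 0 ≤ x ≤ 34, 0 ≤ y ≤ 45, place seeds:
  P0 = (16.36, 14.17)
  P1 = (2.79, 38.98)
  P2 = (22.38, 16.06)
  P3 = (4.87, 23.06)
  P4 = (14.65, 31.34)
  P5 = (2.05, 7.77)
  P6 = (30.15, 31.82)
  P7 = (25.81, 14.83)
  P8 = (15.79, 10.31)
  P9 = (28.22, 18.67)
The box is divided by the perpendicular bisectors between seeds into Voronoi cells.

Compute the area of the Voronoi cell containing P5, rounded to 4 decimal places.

1. box [0,34]×[0,45]: [(0, 0) (34, 0) (34, 45) (0, 45)]
2. ⊥bis P5·P0 via (9.205,10.97): [(0, 31.5518) (0, 0) (14.1112, 0)]  |A|=222.6172
3. ⊥bis P5·P1 via (2.42,23.375): [(3.6702, 23.3454) (0, 23.4324) (0, 0) (14.1112, 0)]  |A|=207.7171
4. ⊥bis P5·P2 via (12.215,11.915): [(3.6702, 23.3454) (0, 23.4324) (0, 0) (14.1112, 0)]  |A|=207.7171
5. ⊥bis P5·P3 via (3.46,15.415): [(7.5548, 14.6598) (0, 16.0531) (0, 0) (14.1112, 0)]  |A|=164.0727
6. ⊥bis P5·P4 via (8.35,19.555): [(7.5548, 14.6598) (0, 16.0531) (0, 0) (14.1112, 0)]  |A|=164.0727
7. ⊥bis P5·P6 via (16.1,19.795): [(7.5548, 14.6598) (0, 16.0531) (0, 0) (14.1112, 0)]  |A|=164.0727
8. ⊥bis P5·P7 via (13.93,11.3): [(7.5548, 14.6598) (0, 16.0531) (0, 0) (14.1112, 0)]  |A|=164.0727
9. ⊥bis P5·P8 via (8.92,9.04): [(8.111, 13.416) (7.5548, 14.6598) (0, 16.0531) (0, 0) (10.5911, 0)]  |A|=140.46
10. ⊥bis P5·P9 via (15.135,13.22): [(8.111, 13.416) (7.5548, 14.6598) (0, 16.0531) (0, 0) (10.5911, 0)]  |A|=140.46
11. canonical 5-gon: [(8.111, 13.416) (7.5548, 14.6598) (0, 16.0531) (0, 0) (10.5911, 0)]
12. shoelace: 140.46

Area of P5's cell: 140.4600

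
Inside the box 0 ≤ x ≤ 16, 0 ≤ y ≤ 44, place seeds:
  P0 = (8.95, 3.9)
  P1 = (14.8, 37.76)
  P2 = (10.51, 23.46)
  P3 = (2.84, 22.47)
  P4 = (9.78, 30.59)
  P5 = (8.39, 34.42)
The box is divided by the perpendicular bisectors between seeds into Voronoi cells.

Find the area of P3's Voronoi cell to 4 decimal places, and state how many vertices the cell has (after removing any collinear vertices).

Area of P3's cell: 115.5296 (5 vertices)

1. box [0,16]×[0,44]: [(0, 0) (16, 0) (16, 44) (0, 44)]
2. ⊥bis P3·P0 via (5.895,13.185): [(0, 11.2454) (16, 16.5098) (16, 44) (0, 44)]  |A|=481.9584
3. ⊥bis P3·P1 via (8.82,30.115): [(0, 37.0141) (0, 11.2454) (16, 16.5098) (16, 24.4987)]  |A|=270.061
4. ⊥bis P3·P2 via (6.675,22.965): [(5.4076, 32.7842) (0, 37.0141) (0, 11.2454) (7.8541, 13.8296)]  |A|=147.2706
5. ⊥bis P3·P4 via (6.31,26.53): [(6.2031, 26.6214) (0, 31.923) (0, 11.2454) (7.8541, 13.8296)]  |A|=116.4999
6. ⊥bis P3·P5 via (5.615,28.445): [(6.2031, 26.6214) (2.23, 30.0171) (0, 31.0528) (0, 11.2454) (7.8541, 13.8296)]  |A|=115.5296
7. canonical 5-gon: [(6.2031, 26.6214) (2.23, 30.0171) (0, 31.0528) (0, 11.2454) (7.8541, 13.8296)]
8. shoelace: 115.5296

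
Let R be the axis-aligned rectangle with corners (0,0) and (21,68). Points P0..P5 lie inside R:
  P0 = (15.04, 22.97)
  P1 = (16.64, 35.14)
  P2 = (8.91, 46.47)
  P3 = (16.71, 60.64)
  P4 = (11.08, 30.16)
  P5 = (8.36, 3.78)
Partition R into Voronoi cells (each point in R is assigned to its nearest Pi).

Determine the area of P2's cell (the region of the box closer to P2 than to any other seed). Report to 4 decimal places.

Area of P2's cell: 305.2243

1. box [0,21]×[0,68]: [(0, 0) (21, 0) (21, 68) (0, 68)]
2. ⊥bis P2·P0 via (11.975,34.72): [(0, 31.5963) (21, 37.0742) (21, 68) (0, 68)]  |A|=706.9599
3. ⊥bis P2·P1 via (12.775,40.805): [(0, 32.0891) (21, 46.4166) (21, 68) (0, 68)]  |A|=603.6899
4. ⊥bis P2·P3 via (12.81,53.555): [(0, 60.6064) (0, 32.0891) (21, 46.4166) (21, 49.0467)]  |A|=327.0477
5. ⊥bis P2·P4 via (9.995,38.315): [(0, 60.6064) (0, 36.9852) (8.9147, 38.1713) (21, 46.4166) (21, 49.0467)]  |A|=305.2243
6. ⊥bis P2·P5 via (8.635,25.125): [(0, 60.6064) (0, 36.9852) (8.9147, 38.1713) (21, 46.4166) (21, 49.0467)]  |A|=305.2243
7. canonical 5-gon: [(0, 60.6064) (0, 36.9852) (8.9147, 38.1713) (21, 46.4166) (21, 49.0467)]
8. shoelace: 305.2243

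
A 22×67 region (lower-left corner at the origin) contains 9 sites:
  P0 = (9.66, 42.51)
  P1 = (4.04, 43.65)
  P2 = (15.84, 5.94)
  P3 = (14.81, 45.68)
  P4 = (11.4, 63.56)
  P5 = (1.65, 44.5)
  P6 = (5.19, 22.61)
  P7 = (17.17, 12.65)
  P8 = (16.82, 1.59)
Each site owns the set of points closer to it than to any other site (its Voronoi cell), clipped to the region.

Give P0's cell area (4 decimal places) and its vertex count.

1. box [0,22]×[0,67]: [(0, 0) (22, 0) (22, 67) (0, 67)]
2. ⊥bis P0·P1 via (6.85,43.08): [(0, 9.3107) (0, 0) (22, 0) (22, 67) (11.7021, 67)]  |A|=1136.457
3. ⊥bis P0·P2 via (12.75,24.225): [(2.6801, 22.5233) (22, 25.7882) (22, 67) (11.7021, 67)]  |A|=627.112
4. ⊥bis P0·P3 via (12.235,44.095): [(8.3396, 50.4235) (2.6801, 22.5233) (22, 25.7882) (22, 28.2307)]  |A|=276.9585
5. ⊥bis P0·P4 via (10.53,53.035): [(8.3396, 50.4235) (2.6801, 22.5233) (22, 25.7882) (22, 28.2307)]  |A|=276.9585
6. ⊥bis P0·P5 via (5.655,43.505): [(8.3396, 50.4235) (2.6801, 22.5233) (22, 25.7882) (22, 28.2307)]  |A|=276.9585
7. ⊥bis P0·P6 via (7.425,32.56): [(21.2461, 29.4555) (8.3396, 50.4235) (4.8341, 33.142)]  |A|=148.2739
8. ⊥bis P0·P7 via (13.415,27.58): [(21.0484, 29.4999) (21.196, 29.537) (8.3396, 50.4235) (4.8341, 33.142)]  |A|=148.267
9. ⊥bis P0·P8 via (13.24,22.05): [(21.0484, 29.4999) (21.196, 29.537) (8.3396, 50.4235) (4.8341, 33.142)]  |A|=148.267
10. canonical 4-gon: [(21.0484, 29.4999) (21.196, 29.537) (8.3396, 50.4235) (4.8341, 33.142)]
11. shoelace: 148.267

Area of P0's cell: 148.2670 (4 vertices)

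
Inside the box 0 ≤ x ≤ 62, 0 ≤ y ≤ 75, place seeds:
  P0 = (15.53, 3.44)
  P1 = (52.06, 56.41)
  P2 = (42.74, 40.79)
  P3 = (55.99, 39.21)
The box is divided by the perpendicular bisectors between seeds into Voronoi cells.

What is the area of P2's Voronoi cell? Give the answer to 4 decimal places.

Area of P2's cell: 1758.1630

1. box [0,62]×[0,75]: [(0, 0) (62, 0) (62, 75) (0, 75)]
2. ⊥bis P2·P0 via (29.135,22.115): [(0, 43.3403) (59.4913, 0) (62, 0) (62, 75) (0, 75)]  |A|=3360.8156
3. ⊥bis P2·P1 via (47.4,48.6): [(0, 43.3403) (59.4913, 0) (62, 0) (62, 39.8886) (3.1545, 75) (0, 75)]  |A|=2327.7419
4. ⊥bis P2·P3 via (49.365,40): [(0, 43.3403) (45.7858, 9.9847) (50.1919, 46.9342) (3.1545, 75) (0, 75)]  |A|=1758.163
5. canonical 5-gon: [(0, 43.3403) (45.7858, 9.9847) (50.1919, 46.9342) (3.1545, 75) (0, 75)]
6. shoelace: 1758.163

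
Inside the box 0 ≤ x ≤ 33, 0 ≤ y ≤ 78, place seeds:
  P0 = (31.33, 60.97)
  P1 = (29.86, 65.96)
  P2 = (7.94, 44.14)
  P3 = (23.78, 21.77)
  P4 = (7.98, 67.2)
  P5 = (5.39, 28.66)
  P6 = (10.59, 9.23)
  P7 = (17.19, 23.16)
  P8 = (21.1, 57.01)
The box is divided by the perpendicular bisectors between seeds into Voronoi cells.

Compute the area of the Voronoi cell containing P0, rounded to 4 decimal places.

1. box [0,33]×[0,78]: [(0, 0) (33, 0) (33, 78) (0, 78)]
2. ⊥bis P0·P1 via (30.595,63.465): [(0, 54.452) (0, 0) (33, 0) (33, 64.1735)]  |A|=1957.3213
3. ⊥bis P0·P2 via (19.635,52.555): [(15.0747, 58.8929) (33, 33.9806) (33, 64.1735)]  |A|=270.609
4. ⊥bis P0·P3 via (27.555,41.37): [(15.0747, 58.8929) (27.7036, 41.3414) (33, 40.3213) (33, 64.1735)]  |A|=253.8177
5. ⊥bis P0·P4 via (19.655,64.085): [(18.5422, 59.9144) (17.4054, 55.6536) (27.7036, 41.3414) (33, 40.3213) (33, 64.1735)]  |A|=247.0111
6. ⊥bis P0·P5 via (18.36,44.815): [(18.5422, 59.9144) (17.4054, 55.6536) (27.7036, 41.3414) (33, 40.3213) (33, 64.1735)]  |A|=247.0111
7. ⊥bis P0·P6 via (20.96,35.1): [(18.5422, 59.9144) (17.4054, 55.6536) (27.7036, 41.3414) (33, 40.3213) (33, 64.1735)]  |A|=247.0111
8. ⊥bis P0·P7 via (24.26,42.065): [(18.5422, 59.9144) (17.4054, 55.6536) (27.7036, 41.3414) (33, 40.3213) (33, 64.1735)]  |A|=247.0111
9. ⊥bis P0·P8 via (26.215,58.99): [(25.1084, 61.8487) (33, 41.4621) (33, 64.1735)]  |A|=89.6146
10. canonical 3-gon: [(25.1084, 61.8487) (33, 41.4621) (33, 64.1735)]
11. shoelace: 89.6146

Area of P0's cell: 89.6146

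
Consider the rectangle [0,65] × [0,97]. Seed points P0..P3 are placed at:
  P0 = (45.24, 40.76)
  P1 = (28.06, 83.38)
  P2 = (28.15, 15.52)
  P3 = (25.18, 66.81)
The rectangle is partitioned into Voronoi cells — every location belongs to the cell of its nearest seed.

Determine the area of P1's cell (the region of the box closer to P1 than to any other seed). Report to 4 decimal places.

1. box [0,65]×[0,97]: [(0, 0) (65, 0) (65, 97) (0, 97)]
2. ⊥bis P1·P0 via (36.65,62.07): [(0, 47.2965) (65, 73.4978) (65, 97) (0, 97)]  |A|=2379.1855
3. ⊥bis P1·P2 via (28.105,49.45): [(0, 49.4127) (5.2673, 49.4197) (65, 73.4978) (65, 97) (0, 97)]  |A|=2373.6121
4. ⊥bis P1·P3 via (26.62,75.095): [(0, 79.7218) (56.2056, 69.9528) (65, 73.4978) (65, 97) (0, 97)]  |A|=1467.9449
5. canonical 5-gon: [(0, 79.7218) (56.2056, 69.9528) (65, 73.4978) (65, 97) (0, 97)]
6. shoelace: 1467.9449

Area of P1's cell: 1467.9449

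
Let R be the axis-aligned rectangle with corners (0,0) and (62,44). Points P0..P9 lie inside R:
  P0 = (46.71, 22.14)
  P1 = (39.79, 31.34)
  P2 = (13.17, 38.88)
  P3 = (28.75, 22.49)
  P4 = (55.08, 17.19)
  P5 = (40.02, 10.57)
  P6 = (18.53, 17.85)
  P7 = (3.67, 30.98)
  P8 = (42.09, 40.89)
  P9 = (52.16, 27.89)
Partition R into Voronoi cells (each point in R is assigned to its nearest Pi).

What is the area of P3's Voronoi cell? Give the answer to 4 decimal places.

Area of P3's cell: 244.4083

1. box [0,62]×[0,44]: [(0, 0) (62, 0) (62, 44) (0, 44)]
2. ⊥bis P3·P0 via (37.73,22.315): [(0, 0) (37.2951, 0) (38.1526, 44) (0, 44)]  |A|=1659.8499
3. ⊥bis P3·P1 via (34.27,26.915): [(0, 0) (37.2951, 0) (37.7354, 22.5921) (20.5741, 44) (0, 44)]  |A|=1471.6907
4. ⊥bis P3·P2 via (20.96,30.685): [(0, 10.7609) (0, 0) (37.2951, 0) (37.7354, 22.5921) (26.7987, 36.2351)]  |A|=946.4302
5. ⊥bis P3·P4 via (41.915,19.84): [(0, 10.7609) (0, 0) (37.2951, 0) (37.7354, 22.5921) (26.7987, 36.2351)]  |A|=946.4302
6. ⊥bis P3·P5 via (34.385,16.53): [(0, 10.7609) (0, 0) (16.9016, 0) (37.6779, 19.6434) (37.7354, 22.5921) (26.7987, 36.2351)]  |A|=746.1316
7. ⊥bis P3·P6 via (23.64,20.17): [(19.4973, 29.2946) (28.0234, 10.5153) (37.6779, 19.6434) (37.7354, 22.5921) (26.7987, 36.2351)]  |A|=244.4083
8. ⊥bis P3·P7 via (16.21,26.735): [(19.4973, 29.2946) (28.0234, 10.5153) (37.6779, 19.6434) (37.7354, 22.5921) (26.7987, 36.2351)]  |A|=244.4083
9. ⊥bis P3·P8 via (35.42,31.69): [(19.4973, 29.2946) (28.0234, 10.5153) (37.6779, 19.6434) (37.7354, 22.5921) (26.7987, 36.2351)]  |A|=244.4083
10. ⊥bis P3·P9 via (40.455,25.19): [(19.4973, 29.2946) (28.0234, 10.5153) (37.6779, 19.6434) (37.7354, 22.5921) (26.7987, 36.2351)]  |A|=244.4083
11. canonical 5-gon: [(19.4973, 29.2946) (28.0234, 10.5153) (37.6779, 19.6434) (37.7354, 22.5921) (26.7987, 36.2351)]
12. shoelace: 244.4083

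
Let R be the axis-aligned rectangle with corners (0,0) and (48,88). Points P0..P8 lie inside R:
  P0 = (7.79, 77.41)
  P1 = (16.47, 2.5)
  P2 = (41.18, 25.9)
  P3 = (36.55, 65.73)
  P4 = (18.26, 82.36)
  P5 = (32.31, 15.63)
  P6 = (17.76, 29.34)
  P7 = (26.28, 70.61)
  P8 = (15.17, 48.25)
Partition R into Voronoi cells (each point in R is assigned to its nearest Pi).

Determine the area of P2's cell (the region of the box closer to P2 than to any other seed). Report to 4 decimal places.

1. box [0,48]×[0,88]: [(0, 0) (48, 0) (48, 88) (0, 88)]
2. ⊥bis P2·P0 via (24.485,51.655): [(0, 35.7832) (0, 0) (48, 0) (48, 66.898)]  |A|=2464.3494
3. ⊥bis P2·P1 via (28.825,14.2): [(5.1962, 39.1516) (42.2722, 0) (48, 0) (48, 66.898)]  |A|=1543.869
4. ⊥bis P2·P3 via (38.865,45.815): [(10.3649, 42.502) (5.1962, 39.1516) (42.2722, 0) (48, 0) (48, 46.8769)]  |A|=1167.1214
5. ⊥bis P2·P4 via (29.72,54.13): [(10.3649, 42.502) (5.1962, 39.1516) (42.2722, 0) (48, 0) (48, 46.8769)]  |A|=1167.1214
6. ⊥bis P2·P5 via (36.745,20.765): [(11.4333, 42.6262) (48, 11.0443) (48, 46.8769)]  |A|=655.1403
7. ⊥bis P2·P6 via (29.47,27.62): [(32.0258, 45.02) (29.3955, 27.1126) (48, 11.0443) (48, 46.8769)]  |A|=473.9103
8. ⊥bis P2·P7 via (33.73,48.255): [(32.0258, 45.02) (29.3955, 27.1126) (48, 11.0443) (48, 46.8769)]  |A|=473.9103
9. ⊥bis P2·P8 via (28.175,37.075): [(35.3323, 45.4043) (31.4121, 40.8422) (29.3955, 27.1126) (48, 11.0443) (48, 46.8769)]  |A|=467.1213
10. canonical 5-gon: [(35.3323, 45.4043) (31.4121, 40.8422) (29.3955, 27.1126) (48, 11.0443) (48, 46.8769)]
11. shoelace: 467.1213

Area of P2's cell: 467.1213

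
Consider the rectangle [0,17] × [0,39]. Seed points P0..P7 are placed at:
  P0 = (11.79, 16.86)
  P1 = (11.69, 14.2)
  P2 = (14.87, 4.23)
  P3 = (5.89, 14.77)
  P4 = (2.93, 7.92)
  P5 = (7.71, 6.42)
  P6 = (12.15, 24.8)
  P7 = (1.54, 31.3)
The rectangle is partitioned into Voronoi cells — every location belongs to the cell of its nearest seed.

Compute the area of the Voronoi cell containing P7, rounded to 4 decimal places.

1. box [0,17]×[0,39]: [(0, 0) (17, 0) (17, 39) (0, 39)]
2. ⊥bis P7·P0 via (6.665,24.08): [(0, 19.349) (17, 31.4161) (17, 39) (0, 39)]  |A|=231.4967
3. ⊥bis P7·P1 via (6.615,22.75): [(0, 19.349) (17, 31.4161) (17, 39) (0, 39)]  |A|=231.4967
4. ⊥bis P7·P2 via (8.205,17.765): [(0, 19.349) (17, 31.4161) (17, 39) (0, 39)]  |A|=231.4967
5. ⊥bis P7·P3 via (3.715,23.035): [(0, 22.0574) (6.0635, 23.653) (17, 31.4161) (17, 39) (0, 39)]  |A|=223.2855
6. ⊥bis P7·P4 via (2.235,19.61): [(0, 22.0574) (6.0635, 23.653) (17, 31.4161) (17, 39) (0, 39)]  |A|=223.2855
7. ⊥bis P7·P5 via (4.625,18.86): [(0, 22.0574) (6.0635, 23.653) (17, 31.4161) (17, 39) (0, 39)]  |A|=223.2855
8. ⊥bis P7·P6 via (6.845,28.05): [(0, 22.0574) (3.7837, 23.0531) (13.5533, 39) (0, 39)]  |A|=140.1199
9. canonical 4-gon: [(0, 22.0574) (3.7837, 23.0531) (13.5533, 39) (0, 39)]
10. shoelace: 140.1199

Area of P7's cell: 140.1199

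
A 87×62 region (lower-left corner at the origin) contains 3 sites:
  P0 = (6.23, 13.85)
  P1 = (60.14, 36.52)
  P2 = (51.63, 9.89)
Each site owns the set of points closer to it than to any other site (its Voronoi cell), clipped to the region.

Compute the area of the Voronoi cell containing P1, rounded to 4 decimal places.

1. box [0,87]×[0,62]: [(0, 0) (87, 0) (87, 62) (0, 62)]
2. ⊥bis P1·P0 via (33.185,25.185): [(43.7757, 0) (87, 0) (87, 62) (17.7037, 62)]  |A|=3488.1385
3. ⊥bis P1·P2 via (55.885,23.205): [(30.6228, 31.2779) (87, 13.2618) (87, 62) (17.7037, 62)]  |A|=2438.326
4. canonical 4-gon: [(30.6228, 31.2779) (87, 13.2618) (87, 62) (17.7037, 62)]
5. shoelace: 2438.326

Area of P1's cell: 2438.3260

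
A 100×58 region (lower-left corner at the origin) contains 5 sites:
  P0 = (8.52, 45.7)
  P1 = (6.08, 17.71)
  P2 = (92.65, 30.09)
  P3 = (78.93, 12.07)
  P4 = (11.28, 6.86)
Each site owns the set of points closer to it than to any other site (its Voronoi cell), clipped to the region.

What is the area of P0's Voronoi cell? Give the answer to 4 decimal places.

Area of P0's cell: 1388.7905

1. box [0,100]×[0,58]: [(0, 0) (100, 0) (100, 58) (0, 58)]
2. ⊥bis P0·P1 via (7.3,31.705): [(0, 32.3414) (100, 23.624) (100, 58) (0, 58)]  |A|=3001.7329
3. ⊥bis P0·P2 via (50.585,37.895): [(0, 32.3414) (48.7658, 28.0903) (54.3154, 58) (0, 58)]  |A|=1437.9111
4. ⊥bis P0·P3 via (43.725,28.885): [(0, 32.3414) (43.5621, 28.5439) (52.209, 46.6477) (54.3154, 58) (0, 58)]  |A|=1388.8464
5. ⊥bis P0·P4 via (9.9,26.28): [(0, 32.3414) (42.7521, 28.6145) (43.6254, 28.6766) (52.209, 46.6477) (54.3154, 58) (0, 58)]  |A|=1388.7905
6. canonical 6-gon: [(0, 32.3414) (42.7521, 28.6145) (43.6254, 28.6766) (52.209, 46.6477) (54.3154, 58) (0, 58)]
7. shoelace: 1388.7905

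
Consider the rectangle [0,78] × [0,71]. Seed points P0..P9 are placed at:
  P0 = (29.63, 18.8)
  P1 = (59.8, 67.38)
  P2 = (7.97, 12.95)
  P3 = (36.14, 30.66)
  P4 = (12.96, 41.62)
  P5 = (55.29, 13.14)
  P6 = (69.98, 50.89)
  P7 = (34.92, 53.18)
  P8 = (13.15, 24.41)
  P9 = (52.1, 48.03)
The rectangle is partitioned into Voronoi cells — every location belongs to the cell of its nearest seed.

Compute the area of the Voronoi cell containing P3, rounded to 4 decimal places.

1. box [0,78]×[0,71]: [(0, 0) (78, 0) (78, 71) (0, 71)]
2. ⊥bis P3·P0 via (32.885,24.73): [(0, 42.7807) (77.9384, 0) (78, 0) (78, 71) (0, 71)]  |A|=3870.8696
3. ⊥bis P3·P1 via (47.97,49.02): [(0, 42.7807) (77.9384, 0) (78, 0) (78, 29.6706) (13.8573, 71) (0, 71)]  |A|=2545.3809
4. ⊥bis P3·P2 via (22.055,21.805): [(0, 56.8863) (13.5406, 35.3482) (77.9384, 0) (78, 0) (78, 29.6706) (13.8573, 71) (0, 71)]  |A|=2449.8819
5. ⊥bis P3·P4 via (24.55,36.14): [(21.9842, 30.7135) (77.9384, 0) (78, 0) (78, 29.6706) (34.6868, 57.5789)]  |A|=1591.0229
6. ⊥bis P3·P5 via (45.715,21.9): [(21.9842, 30.7135) (43.1495, 19.0958) (62.1611, 39.8762) (34.6868, 57.5789)]  |A|=811.8354
7. ⊥bis P3·P6 via (53.06,40.775): [(21.9842, 30.7135) (43.1495, 19.0958) (56.9817, 34.2149) (48.2319, 48.8512) (34.6868, 57.5789)]  |A|=749.1644
8. ⊥bis P3·P7 via (35.53,41.92): [(27.0661, 41.4615) (21.9842, 30.7135) (43.1495, 19.0958) (56.9817, 34.2149) (51.8471, 42.804)]  |A|=529.3977
9. ⊥bis P3·P8 via (24.645,27.535): [(27.0661, 41.4615) (23.125, 33.1262) (24.096, 29.5543) (43.1495, 19.0958) (56.9817, 34.2149) (51.8471, 42.804)]  |A|=526.189
10. ⊥bis P3·P9 via (44.12,39.345): [(40.9953, 42.2161) (27.0661, 41.4615) (23.125, 33.1262) (24.096, 29.5543) (43.1495, 19.0958) (53.6576, 30.5816)]  |A|=435.7362
11. canonical 6-gon: [(40.9953, 42.2161) (27.0661, 41.4615) (23.125, 33.1262) (24.096, 29.5543) (43.1495, 19.0958) (53.6576, 30.5816)]
12. shoelace: 435.7362

Area of P3's cell: 435.7362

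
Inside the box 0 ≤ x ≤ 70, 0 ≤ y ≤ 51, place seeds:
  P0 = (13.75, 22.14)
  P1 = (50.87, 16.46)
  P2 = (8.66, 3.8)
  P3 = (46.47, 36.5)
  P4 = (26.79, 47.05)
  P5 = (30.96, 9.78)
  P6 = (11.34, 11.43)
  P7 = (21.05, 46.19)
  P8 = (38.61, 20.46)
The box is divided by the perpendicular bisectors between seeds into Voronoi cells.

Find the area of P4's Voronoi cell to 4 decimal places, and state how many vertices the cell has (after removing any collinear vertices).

1. box [0,70]×[0,51]: [(0, 0) (70, 0) (70, 51) (0, 51)]
2. ⊥bis P4·P0 via (20.27,34.595): [(0, 45.206) (70, 8.5621) (70, 51) (0, 51)]  |A|=1688.1149
3. ⊥bis P4·P1 via (38.83,31.755): [(0, 45.206) (33.5839, 27.6254) (63.2779, 51) (0, 51)]  |A|=836.8405
4. ⊥bis P4·P2 via (17.725,25.425): [(0, 45.206) (33.5839, 27.6254) (63.2779, 51) (0, 51)]  |A|=836.8405
5. ⊥bis P4·P3 via (36.63,41.775): [(0, 45.206) (30.0394, 29.4809) (41.5753, 51) (0, 51)]  |A|=534.3559
6. ⊥bis P4·P5 via (28.875,28.415): [(0, 45.206) (30.0394, 29.4809) (41.5753, 51) (0, 51)]  |A|=534.3559
7. ⊥bis P4·P6 via (19.065,29.24): [(0, 45.206) (30.0394, 29.4809) (41.5753, 51) (0, 51)]  |A|=534.3559
8. ⊥bis P4·P7 via (23.92,46.62): [(26.1856, 31.4983) (30.0394, 29.4809) (41.5753, 51) (23.2638, 51)]  |A|=231.6546
9. ⊥bis P4·P8 via (32.7,33.755): [(26.1856, 31.4983) (26.8458, 31.1527) (32.2151, 33.5395) (41.5753, 51) (23.2638, 51)]  |A|=223.3553
10. canonical 5-gon: [(26.1856, 31.4983) (26.8458, 31.1527) (32.2151, 33.5395) (41.5753, 51) (23.2638, 51)]
11. shoelace: 223.3553

Area of P4's cell: 223.3553 (5 vertices)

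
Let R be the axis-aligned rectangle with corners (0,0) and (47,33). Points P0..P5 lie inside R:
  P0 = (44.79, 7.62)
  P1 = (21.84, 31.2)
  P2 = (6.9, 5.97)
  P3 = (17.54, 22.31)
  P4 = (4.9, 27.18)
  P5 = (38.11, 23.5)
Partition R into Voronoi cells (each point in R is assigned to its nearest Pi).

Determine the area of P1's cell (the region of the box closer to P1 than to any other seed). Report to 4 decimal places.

Area of P1's cell: 122.8720

1. box [0,47]×[0,33]: [(0, 0) (47, 0) (47, 33) (0, 33)]
2. ⊥bis P1·P0 via (33.315,19.41): [(0, 0) (13.3722, 0) (47, 32.7294) (47, 33) (0, 33)]  |A|=1000.6913
3. ⊥bis P1·P2 via (14.37,18.585): [(0, 27.0942) (25.6217, 11.9223) (47, 32.7294) (47, 33) (0, 33)]  |A|=573.8775
4. ⊥bis P1·P3 via (19.69,26.755): [(33.833, 19.9142) (47, 32.7294) (47, 33) (6.7788, 33)]  |A|=264.9454
5. ⊥bis P1·P4 via (13.37,29.19): [(13.2033, 29.8926) (33.833, 19.9142) (47, 32.7294) (47, 33) (12.4659, 33)]  |A|=256.1093
6. ⊥bis P1·P5 via (29.975,27.35): [(13.2033, 29.8926) (27.83, 22.8177) (32.6489, 33) (12.4659, 33)]  |A|=122.872
7. canonical 4-gon: [(13.2033, 29.8926) (27.83, 22.8177) (32.6489, 33) (12.4659, 33)]
8. shoelace: 122.872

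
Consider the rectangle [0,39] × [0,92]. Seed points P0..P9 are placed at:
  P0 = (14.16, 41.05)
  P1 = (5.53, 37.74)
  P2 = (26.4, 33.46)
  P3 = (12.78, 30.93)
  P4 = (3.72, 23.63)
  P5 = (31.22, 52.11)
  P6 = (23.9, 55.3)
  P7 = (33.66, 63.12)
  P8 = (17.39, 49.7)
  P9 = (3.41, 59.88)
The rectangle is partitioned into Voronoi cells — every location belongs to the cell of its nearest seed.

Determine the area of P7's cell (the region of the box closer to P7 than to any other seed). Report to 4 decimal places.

1. box [0,39]×[0,92]: [(0, 0) (39, 0) (39, 92) (0, 92)]
2. ⊥bis P7·P0 via (23.91,52.085): [(0, 73.2107) (39, 38.7522) (39, 92) (0, 92)]  |A|=1404.7228
3. ⊥bis P7·P1 via (19.595,50.43): [(0, 73.2107) (39, 38.7522) (39, 92) (0, 92)]  |A|=1404.7228
4. ⊥bis P7·P2 via (30.03,48.29): [(0, 73.2107) (27.5059, 48.9078) (39, 46.0944) (39, 92) (0, 92)]  |A|=1362.527
5. ⊥bis P7·P3 via (23.22,47.025): [(0, 73.2107) (27.5059, 48.9078) (39, 46.0944) (39, 92) (0, 92)]  |A|=1362.527
6. ⊥bis P7·P4 via (18.69,43.375): [(0, 73.2107) (27.5059, 48.9078) (39, 46.0944) (39, 92) (0, 92)]  |A|=1362.527
7. ⊥bis P7·P5 via (32.44,57.615): [(0, 73.2107) (12.6999, 61.9897) (39, 56.1612) (39, 92) (0, 92)]  |A|=1175.7933
8. ⊥bis P7·P6 via (28.78,59.21): [(29.5437, 58.2569) (39, 56.1612) (39, 92) (2.5077, 92)]  |A|=785.1341
9. ⊥bis P7·P8 via (25.525,56.41): [(29.5437, 58.2569) (39, 56.1612) (39, 92) (2.5077, 92)]  |A|=785.1341
10. ⊥bis P7·P9 via (18.535,61.5): [(17.2373, 73.6163) (29.5437, 58.2569) (39, 56.1612) (39, 92) (15.2682, 92)]  |A|=667.8411
11. canonical 5-gon: [(17.2373, 73.6163) (29.5437, 58.2569) (39, 56.1612) (39, 92) (15.2682, 92)]
12. shoelace: 667.8411

Area of P7's cell: 667.8411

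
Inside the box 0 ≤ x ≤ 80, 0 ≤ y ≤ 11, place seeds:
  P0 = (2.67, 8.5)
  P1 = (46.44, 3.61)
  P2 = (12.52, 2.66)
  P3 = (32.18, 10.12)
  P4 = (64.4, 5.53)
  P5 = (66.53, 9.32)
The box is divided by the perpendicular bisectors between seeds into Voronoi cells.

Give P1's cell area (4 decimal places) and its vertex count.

Area of P1's cell: 182.9710 (4 vertices)

1. box [0,80]×[0,11]: [(0, 0) (80, 0) (80, 11) (0, 11)]
2. ⊥bis P1·P0 via (24.555,6.055): [(23.8785, 0) (80, 0) (80, 11) (25.1075, 11)]  |A|=610.5771
3. ⊥bis P1·P2 via (29.48,3.135): [(29.5678, 0) (80, 0) (80, 11) (29.2597, 11)]  |A|=556.4486
4. ⊥bis P1·P3 via (39.31,6.865): [(36.176, 0) (80, 0) (80, 11) (41.1977, 11)]  |A|=454.4447
5. ⊥bis P1·P4 via (55.42,4.57): [(36.176, 0) (55.9086, 0) (54.7326, 11) (41.1977, 11)]  |A|=182.971
6. ⊥bis P1·P5 via (56.485,6.465): [(36.176, 0) (55.9086, 0) (54.7326, 11) (41.1977, 11)]  |A|=182.971
7. canonical 4-gon: [(36.176, 0) (55.9086, 0) (54.7326, 11) (41.1977, 11)]
8. shoelace: 182.971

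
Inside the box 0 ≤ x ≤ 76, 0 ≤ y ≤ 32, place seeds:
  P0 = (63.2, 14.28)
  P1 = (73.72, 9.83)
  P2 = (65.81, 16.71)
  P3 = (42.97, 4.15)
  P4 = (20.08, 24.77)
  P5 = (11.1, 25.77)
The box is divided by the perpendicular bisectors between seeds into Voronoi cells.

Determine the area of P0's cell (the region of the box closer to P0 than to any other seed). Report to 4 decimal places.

1. box [0,76]×[0,32]: [(0, 0) (76, 0) (76, 32) (0, 32)]
2. ⊥bis P0·P1 via (68.46,12.055): [(0, 0) (63.3607, 0) (76, 29.8799) (76, 32) (0, 32)]  |A|=2243.1693
3. ⊥bis P0·P2 via (64.505,15.495): [(0, 0) (63.3607, 0) (68.225, 11.4994) (49.1383, 32) (0, 32)]  |A|=1959.5873
4. ⊥bis P0·P3 via (53.085,9.215): [(57.6993, 0) (63.3607, 0) (68.225, 11.4994) (49.1383, 32) (41.6756, 32)]  |A|=369.5883
5. ⊥bis P0·P4 via (41.64,19.525): [(43.6942, 27.9688) (57.6993, 0) (63.3607, 0) (68.225, 11.4994) (49.1383, 32) (44.6749, 32)]  |A|=363.5431
6. ⊥bis P0·P5 via (37.15,20.025): [(43.6942, 27.9688) (57.6993, 0) (63.3607, 0) (68.225, 11.4994) (49.1383, 32) (44.6749, 32)]  |A|=363.5431
7. canonical 6-gon: [(43.6942, 27.9688) (57.6993, 0) (63.3607, 0) (68.225, 11.4994) (49.1383, 32) (44.6749, 32)]
8. shoelace: 363.5431

Area of P0's cell: 363.5431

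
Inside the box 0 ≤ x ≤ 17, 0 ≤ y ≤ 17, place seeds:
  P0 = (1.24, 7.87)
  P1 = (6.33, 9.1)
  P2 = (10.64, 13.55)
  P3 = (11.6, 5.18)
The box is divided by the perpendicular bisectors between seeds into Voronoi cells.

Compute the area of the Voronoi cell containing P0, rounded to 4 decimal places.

1. box [0,17]×[0,17]: [(0, 0) (17, 0) (17, 17) (0, 17)]
2. ⊥bis P0·P1 via (3.785,8.485): [(0, 0) (5.8354, 0) (1.7273, 17) (0, 17)]  |A|=64.2834
3. ⊥bis P0·P2 via (5.94,10.71): [(0, 0) (5.8354, 0) (1.7273, 17) (0, 17)]  |A|=64.2834
4. ⊥bis P0·P3 via (6.42,6.525): [(0, 0) (4.7258, 0) (5.3005, 2.2135) (1.7273, 17) (0, 17)]  |A|=63.0553
5. canonical 5-gon: [(0, 0) (4.7258, 0) (5.3005, 2.2135) (1.7273, 17) (0, 17)]
6. shoelace: 63.0553

Area of P0's cell: 63.0553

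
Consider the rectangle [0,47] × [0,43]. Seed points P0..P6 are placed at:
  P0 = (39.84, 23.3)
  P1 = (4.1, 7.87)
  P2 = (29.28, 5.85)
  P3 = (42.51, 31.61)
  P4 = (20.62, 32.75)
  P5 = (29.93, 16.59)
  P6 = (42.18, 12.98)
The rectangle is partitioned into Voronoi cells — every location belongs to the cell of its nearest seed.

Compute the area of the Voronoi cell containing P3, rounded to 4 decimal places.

1. box [0,47]×[0,43]: [(0, 0) (47, 0) (47, 43) (0, 43)]
2. ⊥bis P3·P0 via (41.175,27.455): [(0, 40.6845) (47, 25.5834) (47, 43) (0, 43)]  |A|=463.7034
3. ⊥bis P3·P1 via (23.305,19.74): [(12.927, 36.5311) (47, 25.5834) (47, 43) (8.9287, 43)]  |A|=419.8576
4. ⊥bis P3·P2 via (35.895,18.73): [(12.927, 36.5311) (47, 25.5834) (47, 43) (8.9287, 43)]  |A|=419.8576
5. ⊥bis P3·P4 via (31.565,32.18): [(31.4811, 30.5696) (47, 25.5834) (47, 43) (32.1285, 43)]  |A|=227.5719
6. ⊥bis P3·P5 via (36.22,24.1): [(31.4811, 30.5696) (47, 25.5834) (47, 43) (32.1285, 43)]  |A|=227.5719
7. ⊥bis P3·P6 via (42.345,22.295): [(31.4811, 30.5696) (47, 25.5834) (47, 43) (32.1285, 43)]  |A|=227.5719
8. canonical 4-gon: [(31.4811, 30.5696) (47, 25.5834) (47, 43) (32.1285, 43)]
9. shoelace: 227.5719

Area of P3's cell: 227.5719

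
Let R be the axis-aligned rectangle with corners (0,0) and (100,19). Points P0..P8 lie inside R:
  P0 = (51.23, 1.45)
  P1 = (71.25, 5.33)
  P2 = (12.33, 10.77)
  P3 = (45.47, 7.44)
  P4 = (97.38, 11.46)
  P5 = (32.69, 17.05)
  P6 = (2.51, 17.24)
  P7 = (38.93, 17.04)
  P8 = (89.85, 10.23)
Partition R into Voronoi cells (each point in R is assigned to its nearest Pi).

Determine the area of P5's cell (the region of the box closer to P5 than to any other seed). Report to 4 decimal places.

1. box [0,100]×[0,19]: [(0, 0) (100, 0) (100, 19) (0, 19)]
2. ⊥bis P5·P0 via (41.96,9.25): [(0, 0) (34.1768, 0) (50.1639, 19) (0, 19)]  |A|=801.2368
3. ⊥bis P5·P1 via (51.97,11.19): [(0, 0) (34.1768, 0) (50.1639, 19) (0, 19)]  |A|=801.2368
4. ⊥bis P5·P2 via (22.51,13.91): [(26.8005, 0) (34.1768, 0) (50.1639, 19) (20.94, 19)]  |A|=347.7019
5. ⊥bis P5·P3 via (39.08,12.245): [(26.8005, 0) (29.8723, 0) (44.1595, 19) (20.94, 19)]  |A|=249.7669
6. ⊥bis P5·P4 via (65.035,14.255): [(26.8005, 0) (29.8723, 0) (44.1595, 19) (20.94, 19)]  |A|=249.7669
7. ⊥bis P5·P6 via (17.6,17.145): [(26.8005, 0) (29.8723, 0) (44.1595, 19) (20.94, 19)]  |A|=249.7669
8. ⊥bis P5·P7 via (35.81,17.045): [(26.8005, 0) (29.8723, 0) (35.7953, 7.8768) (35.8131, 19) (20.94, 19)]  |A|=203.3479
9. ⊥bis P5·P8 via (61.27,13.64): [(26.8005, 0) (29.8723, 0) (35.7953, 7.8768) (35.8131, 19) (20.94, 19)]  |A|=203.3479
10. canonical 5-gon: [(26.8005, 0) (29.8723, 0) (35.7953, 7.8768) (35.8131, 19) (20.94, 19)]
11. shoelace: 203.3479

Area of P5's cell: 203.3479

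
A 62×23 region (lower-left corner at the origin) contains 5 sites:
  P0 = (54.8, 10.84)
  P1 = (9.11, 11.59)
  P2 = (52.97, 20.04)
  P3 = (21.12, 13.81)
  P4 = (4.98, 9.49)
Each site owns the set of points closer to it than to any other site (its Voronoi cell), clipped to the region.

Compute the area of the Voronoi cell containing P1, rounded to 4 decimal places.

Area of P1's cell: 201.9389

1. box [0,62]×[0,23]: [(0, 0) (62, 0) (62, 23) (0, 23)]
2. ⊥bis P1·P0 via (31.955,11.215): [(0, 0) (31.7709, 0) (32.1485, 23) (0, 23)]  |A|=735.0726
3. ⊥bis P1·P2 via (31.04,15.815): [(0, 0) (31.7709, 0) (31.9527, 11.0774) (29.6557, 23) (0, 23)]  |A|=720.2128
4. ⊥bis P1·P3 via (15.115,12.7): [(0, 0) (17.4625, 0) (13.2111, 23) (0, 23)]  |A|=352.7467
5. ⊥bis P1·P4 via (7.045,10.54): [(12.4043, 0) (17.4625, 0) (13.2111, 23) (0.7094, 23)]  |A|=201.9389
6. canonical 4-gon: [(12.4043, 0) (17.4625, 0) (13.2111, 23) (0.7094, 23)]
7. shoelace: 201.9389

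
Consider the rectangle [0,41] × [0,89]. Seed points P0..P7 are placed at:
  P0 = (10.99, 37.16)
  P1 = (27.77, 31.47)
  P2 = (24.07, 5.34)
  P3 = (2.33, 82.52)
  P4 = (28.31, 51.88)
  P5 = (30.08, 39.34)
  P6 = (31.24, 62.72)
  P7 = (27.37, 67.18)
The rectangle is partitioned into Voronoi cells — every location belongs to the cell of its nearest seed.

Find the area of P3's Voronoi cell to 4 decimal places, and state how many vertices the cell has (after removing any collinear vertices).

Area of P3's cell: 429.4693 (4 vertices)

1. box [0,41]×[0,89]: [(0, 0) (41, 0) (41, 89) (0, 89)]
2. ⊥bis P3·P0 via (6.66,59.84): [(0, 58.5685) (41, 66.3961) (41, 89) (0, 89)]  |A|=1087.226
3. ⊥bis P3·P1 via (15.05,56.995): [(0, 58.5685) (29.515, 64.2034) (41, 69.9268) (41, 89) (0, 89)]  |A|=1066.9509
4. ⊥bis P3·P2 via (13.2,43.93): [(0, 58.5685) (29.515, 64.2034) (41, 69.9268) (41, 89) (0, 89)]  |A|=1066.9509
5. ⊥bis P3·P4 via (15.32,67.2): [(0, 58.5685) (6.634, 59.835) (41, 88.9744) (41, 89) (0, 89)]  |A|=699.2635
6. ⊥bis P3·P5 via (16.205,60.93): [(0, 58.5685) (6.634, 59.835) (41, 88.9744) (41, 89) (0, 89)]  |A|=699.2635
7. ⊥bis P3·P6 via (16.785,72.62): [(0, 58.5685) (6.634, 59.835) (9.9606, 62.6557) (28.0034, 89) (0, 89)]  |A|=527.6727
8. ⊥bis P3·P7 via (14.85,74.85): [(0, 58.5685) (5.5214, 59.6226) (23.5186, 89) (0, 89)]  |A|=429.4693
9. canonical 4-gon: [(0, 58.5685) (5.5214, 59.6226) (23.5186, 89) (0, 89)]
10. shoelace: 429.4693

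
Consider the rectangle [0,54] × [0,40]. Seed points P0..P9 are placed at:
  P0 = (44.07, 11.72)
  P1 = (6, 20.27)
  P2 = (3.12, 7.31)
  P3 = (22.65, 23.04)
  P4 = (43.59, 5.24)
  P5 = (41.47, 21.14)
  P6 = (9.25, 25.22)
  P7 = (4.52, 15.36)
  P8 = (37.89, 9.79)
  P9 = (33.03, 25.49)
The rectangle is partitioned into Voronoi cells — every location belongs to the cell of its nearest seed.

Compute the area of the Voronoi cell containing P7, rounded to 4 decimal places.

1. box [0,54]×[0,40]: [(0, 0) (54, 0) (54, 40) (0, 40)]
2. ⊥bis P7·P0 via (24.295,13.54): [(0, 0) (23.0488, 0) (26.7303, 40) (0, 40)]  |A|=995.5819
3. ⊥bis P7·P1 via (5.26,17.815): [(0, 19.4005) (0, 0) (23.0488, 0) (24.164, 12.1168)]  |A|=374.0366
4. ⊥bis P7·P2 via (3.82,11.335): [(0, 19.4005) (0, 11.9993) (23.7727, 7.865) (24.164, 12.1168)]  |A|=140.769
5. ⊥bis P7·P3 via (13.585,19.2): [(15.4762, 14.7356) (0, 19.4005) (0, 11.9993) (17.9582, 8.8762)]  |A|=106.0071
6. ⊥bis P7·P4 via (24.055,10.3): [(15.4762, 14.7356) (0, 19.4005) (0, 11.9993) (17.9582, 8.8762)]  |A|=106.0071
7. ⊥bis P7·P5 via (22.995,18.25): [(15.4762, 14.7356) (0, 19.4005) (0, 11.9993) (17.9582, 8.8762)]  |A|=106.0071
8. ⊥bis P7·P6 via (6.885,20.29): [(15.4762, 14.7356) (0, 19.4005) (0, 11.9993) (17.9582, 8.8762)]  |A|=106.0071
9. ⊥bis P7·P8 via (21.205,12.575): [(15.4762, 14.7356) (0, 19.4005) (0, 11.9993) (17.9582, 8.8762)]  |A|=106.0071
10. ⊥bis P7·P9 via (18.775,20.425): [(15.4762, 14.7356) (0, 19.4005) (0, 11.9993) (17.9582, 8.8762)]  |A|=106.0071
11. canonical 4-gon: [(15.4762, 14.7356) (0, 19.4005) (0, 11.9993) (17.9582, 8.8762)]
12. shoelace: 106.0071

Area of P7's cell: 106.0071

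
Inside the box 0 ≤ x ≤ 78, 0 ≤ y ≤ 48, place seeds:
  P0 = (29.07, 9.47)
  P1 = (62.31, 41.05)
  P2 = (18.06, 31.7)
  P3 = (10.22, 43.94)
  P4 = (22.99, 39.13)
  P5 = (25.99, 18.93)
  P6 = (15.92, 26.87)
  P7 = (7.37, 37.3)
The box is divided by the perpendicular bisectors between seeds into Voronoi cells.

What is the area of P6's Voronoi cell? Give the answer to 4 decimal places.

1. box [0,78]×[0,48]: [(0, 0) (78, 0) (78, 48) (0, 48)]
2. ⊥bis P6·P0 via (22.495,18.17): [(0, 1.1695) (61.9659, 48) (0, 48)]  |A|=1450.9474
3. ⊥bis P6·P1 via (39.115,33.96): [(0, 1.1695) (39.9169, 31.3366) (34.8234, 48) (0, 48)]  |A|=1224.8039
4. ⊥bis P6·P2 via (16.99,29.285): [(0, 36.8127) (0, 1.1695) (29.7321, 23.6394)]  |A|=529.8737
5. ⊥bis P6·P3 via (13.07,35.405): [(7.4287, 33.5213) (0, 31.0407) (0, 1.1695) (29.7321, 23.6394)]  |A|=508.4345
6. ⊥bis P6·P4 via (19.455,33): [(7.4287, 33.5213) (0, 31.0407) (0, 1.1695) (29.7321, 23.6394)]  |A|=508.4345
7. ⊥bis P6·P5 via (20.955,22.9): [(23.6595, 26.33) (7.4287, 33.5213) (0, 31.0407) (0, 1.1695) (9.4551, 8.3152)]  |A|=434.6269
8. ⊥bis P6·P7 via (11.645,32.085): [(23.6595, 26.33) (11.303, 31.8047) (0, 22.539) (0, 1.1695) (9.4551, 8.3152)]  |A|=375.3982
9. canonical 5-gon: [(23.6595, 26.33) (11.303, 31.8047) (0, 22.539) (0, 1.1695) (9.4551, 8.3152)]
10. shoelace: 375.3982

Area of P6's cell: 375.3982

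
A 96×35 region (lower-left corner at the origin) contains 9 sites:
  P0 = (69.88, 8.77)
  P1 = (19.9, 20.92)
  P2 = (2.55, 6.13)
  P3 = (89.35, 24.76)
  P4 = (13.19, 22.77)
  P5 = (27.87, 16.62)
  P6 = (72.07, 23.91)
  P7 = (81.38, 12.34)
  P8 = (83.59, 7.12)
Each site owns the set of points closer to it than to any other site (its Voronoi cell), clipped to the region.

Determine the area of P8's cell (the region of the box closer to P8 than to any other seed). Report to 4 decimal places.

1. box [0,96]×[0,35]: [(0, 0) (96, 0) (96, 35) (0, 35)]
2. ⊥bis P8·P0 via (76.735,7.945): [(75.7788, 0) (96, 0) (96, 35) (79.9911, 35)]  |A|=634.0269
3. ⊥bis P8·P1 via (51.745,14.02): [(75.7788, 0) (96, 0) (96, 35) (79.9911, 35)]  |A|=634.0269
4. ⊥bis P8·P2 via (43.07,6.625): [(75.7788, 0) (96, 0) (96, 35) (79.9911, 35)]  |A|=634.0269
5. ⊥bis P8·P3 via (86.47,15.94): [(78.0289, 18.6963) (75.7788, 0) (96, 0) (96, 12.8282)]  |A|=304.2984
6. ⊥bis P8·P4 via (48.39,14.945): [(78.0289, 18.6963) (75.7788, 0) (96, 0) (96, 12.8282)]  |A|=304.2984
7. ⊥bis P8·P5 via (55.73,11.87): [(78.0289, 18.6963) (75.7788, 0) (96, 0) (96, 12.8282)]  |A|=304.2984
8. ⊥bis P8·P6 via (77.83,15.515): [(81.0357, 17.7145) (77.6295, 15.3774) (75.7788, 0) (96, 0) (96, 12.8282)]  |A|=299.1128
9. ⊥bis P8·P7 via (82.485,9.73): [(92.5013, 13.9706) (76.6527, 7.2607) (75.7788, 0) (96, 0) (96, 12.8282)]  |A|=218.297
10. canonical 5-gon: [(92.5013, 13.9706) (76.6527, 7.2607) (75.7788, 0) (96, 0) (96, 12.8282)]
11. shoelace: 218.297

Area of P8's cell: 218.2970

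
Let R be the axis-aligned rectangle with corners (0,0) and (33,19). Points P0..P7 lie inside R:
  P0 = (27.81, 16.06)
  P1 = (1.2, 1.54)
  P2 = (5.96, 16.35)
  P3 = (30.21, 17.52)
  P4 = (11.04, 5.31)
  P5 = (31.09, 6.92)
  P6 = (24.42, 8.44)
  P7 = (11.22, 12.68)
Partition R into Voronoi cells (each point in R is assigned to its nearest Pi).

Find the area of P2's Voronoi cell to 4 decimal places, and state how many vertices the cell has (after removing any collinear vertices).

1. box [0,33]×[0,19]: [(0, 0) (33, 0) (33, 19) (0, 19)]
2. ⊥bis P2·P0 via (16.885,16.205): [(0, 0) (16.6699, 0) (16.9221, 19) (0, 19)]  |A|=319.1242
3. ⊥bis P2·P1 via (3.58,8.945): [(0, 10.0956) (16.7325, 4.7177) (16.9221, 19) (0, 19)]  |A|=195.3395
4. ⊥bis P2·P3 via (18.085,16.935): [(0, 10.0956) (16.7325, 4.7177) (16.9221, 19) (0, 19)]  |A|=195.3395
5. ⊥bis P2·P4 via (8.5,10.83): [(0, 10.0956) (4.0648, 8.7892) (16.8647, 14.679) (16.9221, 19) (0, 19)]  |A|=131.977
6. ⊥bis P2·P5 via (18.525,11.635): [(0, 10.0956) (4.0648, 8.7892) (16.8647, 14.679) (16.9221, 19) (0, 19)]  |A|=131.977
7. ⊥bis P2·P6 via (15.19,12.395): [(0, 10.0956) (4.0648, 8.7892) (15.9977, 14.28) (16.887, 16.3554) (16.9221, 19) (0, 19)]  |A|=131.2547
8. ⊥bis P2·P7 via (8.59,14.515): [(0, 10.0956) (4.0648, 8.7892) (4.8457, 9.1485) (11.7193, 19) (0, 19)]  |A|=80.5405
9. canonical 5-gon: [(0, 10.0956) (4.0648, 8.7892) (4.8457, 9.1485) (11.7193, 19) (0, 19)]
10. shoelace: 80.5405

Area of P2's cell: 80.5405 (5 vertices)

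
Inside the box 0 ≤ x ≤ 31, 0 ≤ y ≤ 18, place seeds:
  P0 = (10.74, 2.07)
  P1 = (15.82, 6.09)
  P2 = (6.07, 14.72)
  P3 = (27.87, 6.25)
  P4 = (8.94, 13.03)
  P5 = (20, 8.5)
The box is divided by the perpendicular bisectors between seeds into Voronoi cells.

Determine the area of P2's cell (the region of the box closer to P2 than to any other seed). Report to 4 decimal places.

Area of P2's cell: 77.2765

1. box [0,31]×[0,18]: [(0, 0) (31, 0) (31, 18) (0, 18)]
2. ⊥bis P2·P0 via (8.405,8.395): [(0, 5.2921) (31, 16.7364) (31, 18) (0, 18)]  |A|=216.5579
3. ⊥bis P2·P1 via (10.945,10.405): [(0, 5.2921) (9.5352, 8.8122) (17.6675, 18) (0, 18)]  |A|=141.7487
4. ⊥bis P2·P3 via (16.97,10.485): [(0, 5.2921) (9.5352, 8.8122) (17.6675, 18) (0, 18)]  |A|=141.7487
5. ⊥bis P2·P4 via (7.505,13.875): [(0, 5.2921) (3.1318, 6.4483) (9.934, 18) (0, 18)]  |A|=77.2765
6. ⊥bis P2·P5 via (13.035,11.61): [(0, 5.2921) (3.1318, 6.4483) (9.934, 18) (0, 18)]  |A|=77.2765
7. canonical 4-gon: [(0, 5.2921) (3.1318, 6.4483) (9.934, 18) (0, 18)]
8. shoelace: 77.2765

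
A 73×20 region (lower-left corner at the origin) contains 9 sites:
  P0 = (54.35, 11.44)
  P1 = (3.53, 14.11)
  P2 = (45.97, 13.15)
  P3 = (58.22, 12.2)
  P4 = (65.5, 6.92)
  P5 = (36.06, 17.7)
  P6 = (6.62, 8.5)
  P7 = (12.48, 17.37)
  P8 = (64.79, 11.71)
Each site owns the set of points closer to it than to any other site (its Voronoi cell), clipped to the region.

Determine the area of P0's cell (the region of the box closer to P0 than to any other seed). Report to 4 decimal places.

1. box [0,73]×[0,20]: [(0, 0) (73, 0) (73, 20) (0, 20)]
2. ⊥bis P0·P1 via (28.94,12.775): [(28.2688, 0) (73, 0) (73, 20) (29.3196, 20)]  |A|=884.1159
3. ⊥bis P0·P2 via (50.16,12.295): [(47.6511, 0) (73, 0) (73, 20) (51.7323, 20)]  |A|=466.1662
4. ⊥bis P0·P3 via (56.285,11.82): [(47.6511, 0) (58.6062, 0) (54.6786, 20) (51.7323, 20)]  |A|=139.0145
5. ⊥bis P0·P4 via (59.925,9.18): [(47.6511, 0) (56.2036, 0) (57.8222, 3.9927) (54.6786, 20) (51.7323, 20)]  |A|=134.2181
6. ⊥bis P0·P5 via (45.205,14.57): [(47.6511, 0) (56.2036, 0) (57.8222, 3.9927) (54.6786, 20) (51.7323, 20)]  |A|=134.2181
7. ⊥bis P0·P6 via (30.485,9.97): [(47.6511, 0) (56.2036, 0) (57.8222, 3.9927) (54.6786, 20) (51.7323, 20)]  |A|=134.2181
8. ⊥bis P0·P7 via (33.415,14.405): [(47.6511, 0) (56.2036, 0) (57.8222, 3.9927) (54.6786, 20) (51.7323, 20)]  |A|=134.2181
9. ⊥bis P0·P8 via (59.57,11.575): [(47.6511, 0) (56.2036, 0) (57.8222, 3.9927) (54.6786, 20) (51.7323, 20)]  |A|=134.2181
10. canonical 5-gon: [(47.6511, 0) (56.2036, 0) (57.8222, 3.9927) (54.6786, 20) (51.7323, 20)]
11. shoelace: 134.2181

Area of P0's cell: 134.2181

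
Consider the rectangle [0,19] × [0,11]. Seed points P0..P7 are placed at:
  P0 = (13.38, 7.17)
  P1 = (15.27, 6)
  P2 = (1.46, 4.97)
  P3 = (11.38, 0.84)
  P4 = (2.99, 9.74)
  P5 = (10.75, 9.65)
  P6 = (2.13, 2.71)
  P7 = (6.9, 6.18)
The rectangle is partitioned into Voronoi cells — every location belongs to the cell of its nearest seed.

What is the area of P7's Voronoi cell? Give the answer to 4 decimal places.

1. box [0,19]×[0,11]: [(0, 0) (19, 0) (19, 11) (0, 11)]
2. ⊥bis P7·P0 via (10.14,6.675): [(0, 0) (11.1598, 0) (9.4792, 11) (0, 11)]  |A|=113.5147
3. ⊥bis P7·P1 via (11.085,6.09): [(0, 0) (10.954, 0) (10.9794, 1.1806) (9.4792, 11) (0, 11)]  |A|=113.3932
4. ⊥bis P7·P2 via (4.18,5.575): [(5.42, 0) (10.954, 0) (10.9794, 1.1806) (9.4792, 11) (2.9733, 11)]  |A|=67.2297
5. ⊥bis P7·P3 via (9.14,3.51): [(5.3471, 0.3279) (10.455, 4.6132) (9.4792, 11) (2.9733, 11)]  |A|=53.118
6. ⊥bis P7·P4 via (4.945,7.96): [(3.9039, 6.8165) (5.3471, 0.3279) (10.455, 4.6132) (9.4792, 11) (7.7129, 11)]  |A|=43.204
7. ⊥bis P7·P5 via (8.825,7.915): [(6.8745, 10.0791) (3.9039, 6.8165) (5.3471, 0.3279) (10.455, 4.6132) (10.1803, 6.4113)]  |A|=36.0917
8. ⊥bis P7·P6 via (4.515,4.445): [(6.8745, 10.0791) (3.9039, 6.8165) (4.3945, 4.6106) (6.6903, 1.4548) (10.455, 4.6132) (10.1803, 6.4113)]  |A|=32.6787
9. canonical 6-gon: [(6.8745, 10.0791) (3.9039, 6.8165) (4.3945, 4.6106) (6.6903, 1.4548) (10.455, 4.6132) (10.1803, 6.4113)]
10. shoelace: 32.6787

Area of P7's cell: 32.6787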